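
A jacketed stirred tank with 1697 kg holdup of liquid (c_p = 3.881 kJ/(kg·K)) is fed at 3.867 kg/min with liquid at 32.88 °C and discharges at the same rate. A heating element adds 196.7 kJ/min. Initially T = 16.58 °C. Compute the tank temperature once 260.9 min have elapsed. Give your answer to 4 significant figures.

29.76 °C

Heat balance on the well-mixed liquid: M c_p dT/dt = ṁ c_p (T_in − T) + 196.7.
τ = M/ṁ = 438.841 min; T_ss = T_in + Q̇/(ṁ c_p) = 32.88 + 196.7/(3.867·3.881) = 45.9865 °C.
This is linear first-order; T(t) = T_ss + (T₀ − T_ss) e^(−t/τ).
T(260.9) = 45.9865 + (-29.4065)·e^(−260.9/438.841) = 45.9865 + (-29.4065)·0.551827 = 29.7592 °C.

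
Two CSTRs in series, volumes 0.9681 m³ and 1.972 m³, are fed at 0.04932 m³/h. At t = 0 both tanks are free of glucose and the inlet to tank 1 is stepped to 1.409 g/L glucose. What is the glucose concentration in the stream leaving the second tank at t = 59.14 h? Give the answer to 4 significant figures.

0.8452 g/L

Species balance on tank i: dCᵢ/dt = (Cᵢ₋₁ − Cᵢ)/τᵢ with τᵢ = Vᵢ/Q.
τ₁ = 0.9681/0.04932 = 19.6290 h; τ₂ = 1.972/0.04932 = 39.9838 h.
Tank 1: C₁ = C_in(1 − e^(−t/τ₁)). Tank 2 (τ₁ ≠ τ₂): C₂ = C_in[1 − (τ₁ e^(−t/τ₁) − τ₂ e^(−t/τ₂))/(τ₁ − τ₂)].
At t = 59.14: e^(−t/τ₁) = 0.0491491, e^(−t/τ₂) = 0.227843.
C₂ = 1.409·[1 − (19.6290·0.0491491 − 39.9838·0.227843)/(-20.3548)] = 1.409·0.599836 = 0.845169 g/L.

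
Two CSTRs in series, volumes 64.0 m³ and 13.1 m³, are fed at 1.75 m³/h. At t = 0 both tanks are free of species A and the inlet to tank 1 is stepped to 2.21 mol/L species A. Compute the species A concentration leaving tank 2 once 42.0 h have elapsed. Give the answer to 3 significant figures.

Species balance on tank i: dCᵢ/dt = (Cᵢ₋₁ − Cᵢ)/τᵢ with τᵢ = Vᵢ/Q.
τ₁ = 64.0/1.75 = 36.571 h; τ₂ = 13.1/1.75 = 7.4857 h.
Solving the cascade with C₁(0)=C₂(0)=0 gives C₂(t) = C_in[1 − (τ₁ e^(−t/τ₁) − τ₂ e^(−t/τ₂))/(τ₁ − τ₂)].
At t = 42.0: e^(−t/τ₁) = 0.31713, e^(−t/τ₂) = 0.0036586.
C₂ = 2.21·[1 − (36.571·0.31713 − 7.4857·0.0036586)/(29.086)] = 2.21·0.60219 = 1.3308 mol/L.

1.33 mol/L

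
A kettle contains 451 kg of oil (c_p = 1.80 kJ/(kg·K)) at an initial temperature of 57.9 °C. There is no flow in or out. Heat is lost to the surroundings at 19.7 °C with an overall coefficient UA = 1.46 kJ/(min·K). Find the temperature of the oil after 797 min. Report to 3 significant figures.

28.8 °C

Lumped-capacitance energy balance: M c_p dT/dt = UA(T_amb − T).
dT/dt = (T_ss − T)/τ with T_ss = T_amb = 19.700 °C, τ = M c_p/UA = 451·1.80/1.46 = 556.03 min.
T approaches T_ss exponentially: T(t) = T_ss + (T₀ − T_ss) e^(−t/τ).
T(797) = 19.700 + (38.200)·0.23850 = 28.811 °C.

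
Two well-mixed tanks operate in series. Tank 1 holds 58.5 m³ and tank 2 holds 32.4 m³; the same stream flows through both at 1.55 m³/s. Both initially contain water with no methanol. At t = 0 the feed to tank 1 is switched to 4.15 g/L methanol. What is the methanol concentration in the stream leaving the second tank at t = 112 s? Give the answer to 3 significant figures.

3.70 g/L

Species balance on tank i: dCᵢ/dt = (Cᵢ₋₁ − Cᵢ)/τᵢ with τᵢ = Vᵢ/Q.
τ₁ = 58.5/1.55 = 37.742 s; τ₂ = 32.4/1.55 = 20.903 s.
Tank 1: C₁ = C_in(1 − e^(−t/τ₁)). Tank 2 (τ₁ ≠ τ₂): C₂ = C_in[1 − (τ₁ e^(−t/τ₁) − τ₂ e^(−t/τ₂))/(τ₁ − τ₂)].
At t = 112: e^(−t/τ₁) = 0.051431, e^(−t/τ₂) = 0.0047102.
C₂ = 4.15·[1 − (37.742·0.051431 − 20.903·0.0047102)/(16.839)] = 4.15·0.89057 = 3.6959 g/L.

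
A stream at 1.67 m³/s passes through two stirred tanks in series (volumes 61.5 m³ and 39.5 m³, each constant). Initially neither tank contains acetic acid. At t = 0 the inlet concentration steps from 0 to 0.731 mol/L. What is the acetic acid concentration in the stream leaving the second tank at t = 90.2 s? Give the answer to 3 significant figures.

Time constants: τᵢ = Vᵢ/Q for each well-mixed tank.
τ₁ = 61.5/1.67 = 36.826 s; τ₂ = 39.5/1.67 = 23.653 s.
Solving the cascade with C₁(0)=C₂(0)=0 gives C₂(t) = C_in[1 − (τ₁ e^(−t/τ₁) − τ₂ e^(−t/τ₂))/(τ₁ − τ₂)].
At t = 90.2: e^(−t/τ₁) = 0.086351, e^(−t/τ₂) = 0.022070.
C₂ = 0.731·[1 − (36.826·0.086351 − 23.653·0.022070)/(13.174)] = 0.731·0.79824 = 0.58351 mol/L.

0.584 mol/L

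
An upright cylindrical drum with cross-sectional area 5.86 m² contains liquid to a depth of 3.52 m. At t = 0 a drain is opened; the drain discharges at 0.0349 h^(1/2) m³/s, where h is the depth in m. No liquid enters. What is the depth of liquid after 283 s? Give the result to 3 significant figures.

1.07 m

A dh/dt = −Q_out = −0.0349 √h.
This is separable: 2 d(√h)/dt = −0.0349/A, so √h = √h₀ − (0.0349/(2A)) t.
√h = √3.52 − 0.0349·283/(2·5.86) = 1.8762 − 0.84272 = 1.0334.
h = 1.0334² = 1.0680 m.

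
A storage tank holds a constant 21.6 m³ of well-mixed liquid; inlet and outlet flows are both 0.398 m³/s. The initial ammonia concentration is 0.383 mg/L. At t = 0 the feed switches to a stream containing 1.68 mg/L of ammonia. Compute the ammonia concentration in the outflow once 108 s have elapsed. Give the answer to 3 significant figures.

Species balance on the tank: V dC/dt = Q(C_in − C).
Time constant τ = V/Q = 21.6/0.398 = 54.271 s.
Solution: C(t) = C_in + (C₀ − C_in) e^(−t/τ).
C(108) = 1.68 + (0.383 − 1.68)·e^(−108/54.271) = 1.68 + (-1.2970)·0.13670 = 1.5027 mg/L.

1.50 mg/L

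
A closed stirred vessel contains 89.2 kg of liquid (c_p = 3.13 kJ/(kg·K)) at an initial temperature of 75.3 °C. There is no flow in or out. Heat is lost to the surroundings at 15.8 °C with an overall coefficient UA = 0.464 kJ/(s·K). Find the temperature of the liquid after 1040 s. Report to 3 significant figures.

Lumped-capacitance energy balance: M c_p dT/dt = UA(T_amb − T).
dT/dt = (T_ss − T)/τ with T_ss = T_amb = 15.800 °C, τ = M c_p/UA = 89.2·3.13/0.464 = 601.72 s.
This is linear first-order; T(t) = T_ss + (T₀ − T_ss) e^(−t/τ).
T(1040) = 15.800 + (59.500)·0.17757 = 26.365 °C.

26.4 °C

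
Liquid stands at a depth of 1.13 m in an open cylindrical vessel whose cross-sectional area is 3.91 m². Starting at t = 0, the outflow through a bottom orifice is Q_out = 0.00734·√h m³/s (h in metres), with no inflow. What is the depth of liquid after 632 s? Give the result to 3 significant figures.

A dh/dt = −Q_out = −0.00734 √h.
This is separable: 2 d(√h)/dt = −0.00734/A, so √h = √h₀ − (0.00734/(2A)) t.
√h = √1.13 − 0.00734·632/(2·3.91) = 1.0630 − 0.59321 = 0.46981.
h = 0.46981² = 0.22072 m.

0.221 m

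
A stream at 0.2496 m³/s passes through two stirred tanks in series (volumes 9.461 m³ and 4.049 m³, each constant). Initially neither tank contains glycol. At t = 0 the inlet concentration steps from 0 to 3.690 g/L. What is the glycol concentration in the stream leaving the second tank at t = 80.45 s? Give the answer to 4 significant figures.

2.937 g/L

Each tank obeys Vᵢ dCᵢ/dt = Q(Cᵢ₋₁ − Cᵢ), so τᵢ = Vᵢ/Q.
τ₁ = 9.461/0.2496 = 37.9046 s; τ₂ = 4.049/0.2496 = 16.2220 s.
Tank 1: C₁ = C_in(1 − e^(−t/τ₁)). Tank 2 (τ₁ ≠ τ₂): C₂ = C_in[1 − (τ₁ e^(−t/τ₁) − τ₂ e^(−t/τ₂))/(τ₁ − τ₂)].
At t = 80.45: e^(−t/τ₁) = 0.119740, e^(−t/τ₂) = 0.00701764.
C₂ = 3.690·[1 − (37.9046·0.119740 − 16.2220·0.00701764)/(21.6827)] = 3.690·0.795926 = 2.93697 g/L.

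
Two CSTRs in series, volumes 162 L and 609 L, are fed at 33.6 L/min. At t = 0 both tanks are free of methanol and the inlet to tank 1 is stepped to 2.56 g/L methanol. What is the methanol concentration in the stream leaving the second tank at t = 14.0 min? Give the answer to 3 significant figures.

1.00 g/L

Time constants: τᵢ = Vᵢ/Q for each well-mixed tank.
τ₁ = 162/33.6 = 4.8214 min; τ₂ = 609/33.6 = 18.125 min.
Tank 1: C₁ = C_in(1 − e^(−t/τ₁)). Tank 2 (τ₁ ≠ τ₂): C₂ = C_in[1 − (τ₁ e^(−t/τ₁) − τ₂ e^(−t/τ₂))/(τ₁ − τ₂)].
At t = 14.0: e^(−t/τ₁) = 0.054820, e^(−t/τ₂) = 0.46190.
C₂ = 2.56·[1 − (4.8214·0.054820 − 18.125·0.46190)/(-13.304)] = 2.56·0.39057 = 0.99986 g/L.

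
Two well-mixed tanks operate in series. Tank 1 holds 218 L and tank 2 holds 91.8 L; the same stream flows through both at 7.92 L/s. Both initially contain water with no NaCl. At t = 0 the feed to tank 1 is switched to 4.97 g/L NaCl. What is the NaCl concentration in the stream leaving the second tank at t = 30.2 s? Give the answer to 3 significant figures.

2.37 g/L

Species balance on tank i: dCᵢ/dt = (Cᵢ₋₁ − Cᵢ)/τᵢ with τᵢ = Vᵢ/Q.
τ₁ = 218/7.92 = 27.525 s; τ₂ = 91.8/7.92 = 11.591 s.
Tank 1: C₁ = C_in(1 − e^(−t/τ₁)). Tank 2 (τ₁ ≠ τ₂): C₂ = C_in[1 − (τ₁ e^(−t/τ₁) − τ₂ e^(−t/τ₂))/(τ₁ − τ₂)].
At t = 30.2: e^(−t/τ₁) = 0.33381, e^(−t/τ₂) = 0.073867.
C₂ = 4.97·[1 − (27.525·0.33381 − 11.591·0.073867)/(15.934)] = 4.97·0.47710 = 2.3712 g/L.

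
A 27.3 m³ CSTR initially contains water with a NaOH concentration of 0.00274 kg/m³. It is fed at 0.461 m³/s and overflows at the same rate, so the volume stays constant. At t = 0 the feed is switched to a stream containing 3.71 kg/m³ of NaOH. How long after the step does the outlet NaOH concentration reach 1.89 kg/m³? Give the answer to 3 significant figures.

Species balance: V dC/dt = Q(C_in − C) ⇒ τ = V/Q = 59.219 s.
C(t) = C_in + (C₀ − C_in) e^(−t/τ). Set C = 1.89 and solve for t:
e^(−t/τ) = (C − C_in)/(C₀ − C_in) = (1.89 − 3.71)/(0.00274 − 3.71) = 0.49093
t = −τ ln(…) = 59.219 × 0.71146 = 42.132 s.

42.1 s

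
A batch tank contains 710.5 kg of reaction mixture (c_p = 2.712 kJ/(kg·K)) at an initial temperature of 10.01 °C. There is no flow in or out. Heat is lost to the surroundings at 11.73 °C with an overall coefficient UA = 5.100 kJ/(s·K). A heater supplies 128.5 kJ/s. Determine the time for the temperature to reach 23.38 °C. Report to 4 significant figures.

Lumped-capacitance energy balance: M c_p dT/dt = UA(T_amb − T) + Q̇.
τ = M c_p/UA = 377.819 s; T_ss = T_amb + Q̇/UA = 11.73 + 128.5/5.100 = 36.9261 °C.
T(t) = T_ss + (T₀ − T_ss)e^(−t/τ); set T = 23.38:
t = −τ ln[(T − T_ss)/(T₀ − T_ss)] = −377.819 · ln(0.503271) = 259.421 s.

259.4 s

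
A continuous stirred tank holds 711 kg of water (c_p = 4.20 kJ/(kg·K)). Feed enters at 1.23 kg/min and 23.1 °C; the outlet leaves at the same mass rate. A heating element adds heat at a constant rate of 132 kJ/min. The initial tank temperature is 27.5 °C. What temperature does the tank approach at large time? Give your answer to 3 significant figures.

48.7 °C

M c_p dT/dt = ṁ c_p (T_in − T) + Q̇.
At steady state dT/dt = 0 ⇒ T_ss = T_in + Q̇/(ṁ c_p) = 23.1 + 132/(1.23·4.20) = 48.652 °C.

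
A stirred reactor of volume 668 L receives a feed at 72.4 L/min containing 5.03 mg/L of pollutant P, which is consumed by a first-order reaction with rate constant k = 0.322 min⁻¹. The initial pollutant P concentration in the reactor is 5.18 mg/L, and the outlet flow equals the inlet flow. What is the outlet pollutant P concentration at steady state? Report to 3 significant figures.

1.27 mg/L

V dC/dt = Q(C_in − C) − k V C.
Steady state (dC/dt = 0): C_ss = Q C_in/(Q + kV) = C_in/(1 + kV/Q).
C_ss = 72.4·5.03/(72.4 + 0.322·668) = 364.17/287.50 = 1.2667 mg/L.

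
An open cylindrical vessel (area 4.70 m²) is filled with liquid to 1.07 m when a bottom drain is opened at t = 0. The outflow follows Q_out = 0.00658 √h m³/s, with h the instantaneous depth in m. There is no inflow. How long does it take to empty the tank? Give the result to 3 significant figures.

Accumulation of liquid (constant cross-section A): A dh/dt = −0.00658 √h.
Separate and integrate: 2(√h − √h₀) = −(0.00658/A) t.
Tank is empty when √h = 0: t_empty = 2A√h₀/0.00658.
t_empty = 2·4.70·√1.07/0.00658 = 9.4000·1.0344/0.00658 = 1477.7 s.

1480 s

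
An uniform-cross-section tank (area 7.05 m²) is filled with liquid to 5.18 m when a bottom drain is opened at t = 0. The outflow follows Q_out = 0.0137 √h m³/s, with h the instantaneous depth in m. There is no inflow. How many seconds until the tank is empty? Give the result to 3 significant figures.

2340 s

A dh/dt = −Q_out = −0.0137 √h.
∫ h^(−1/2) dh = −(0.0137/A) ∫ dt, giving 2√h = 2√h₀ − (0.0137/A) t.
Set h = 0: 2√h₀ = (0.0137/A) t_empty ⇒ t_empty = 2A√h₀/0.0137.
t_empty = 2·7.05·√5.18/0.0137 = 14.100·2.2760/0.0137 = 2342.4 s.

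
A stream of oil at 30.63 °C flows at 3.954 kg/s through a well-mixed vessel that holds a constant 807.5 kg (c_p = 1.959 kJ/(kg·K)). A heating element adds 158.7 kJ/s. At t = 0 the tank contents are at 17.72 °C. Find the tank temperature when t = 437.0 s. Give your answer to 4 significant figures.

M c_p dT/dt = ṁ c_p (T_in − T) + Q̇.
Rearrange: dT/dt = (T_ss − T)/τ with τ = M/ṁ = 204.224 s and T_ss = T_in + Q̇/(ṁ c_p) = 51.1183 °C.
T approaches T_ss exponentially: T(t) = T_ss + (T₀ − T_ss) e^(−t/τ).
T(437.0) = 51.1183 + (-33.3983)·e^(−437.0/204.224) = 51.1183 + (-33.3983)·0.117677 = 47.1881 °C.

47.19 °C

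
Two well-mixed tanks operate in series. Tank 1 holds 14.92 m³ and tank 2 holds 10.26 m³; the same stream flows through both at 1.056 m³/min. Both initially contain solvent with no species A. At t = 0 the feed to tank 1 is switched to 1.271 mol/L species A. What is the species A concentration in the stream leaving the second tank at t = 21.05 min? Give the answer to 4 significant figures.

0.6744 mol/L

Each tank obeys Vᵢ dCᵢ/dt = Q(Cᵢ₋₁ − Cᵢ), so τᵢ = Vᵢ/Q.
τ₁ = 14.92/1.056 = 14.1288 min; τ₂ = 10.26/1.056 = 9.71591 min.
Tank 1: C₁ = C_in(1 − e^(−t/τ₁)). Tank 2 (τ₁ ≠ τ₂): C₂ = C_in[1 − (τ₁ e^(−t/τ₁) − τ₂ e^(−t/τ₂))/(τ₁ − τ₂)].
At t = 21.05: e^(−t/τ₁) = 0.225403, e^(−t/τ₂) = 0.114572.
C₂ = 1.271·[1 − (14.1288·0.225403 − 9.71591·0.114572)/(4.41288)] = 1.271·0.530579 = 0.674367 mol/L.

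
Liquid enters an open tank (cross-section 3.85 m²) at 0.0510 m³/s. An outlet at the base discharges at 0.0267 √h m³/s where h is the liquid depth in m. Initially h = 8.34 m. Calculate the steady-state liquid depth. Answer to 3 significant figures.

A dh/dt = Q_in − 0.0267 √h. Steady state requires inflow = outflow:
Q_in = 0.0267 √h_ss ⇒ √h_ss = 0.0510/0.0267 = 1.9101.
h_ss = 1.9101² = 3.6485 m. (Since h₀ = 8.34 m > h_ss, the level will fall toward this value.)

3.65 m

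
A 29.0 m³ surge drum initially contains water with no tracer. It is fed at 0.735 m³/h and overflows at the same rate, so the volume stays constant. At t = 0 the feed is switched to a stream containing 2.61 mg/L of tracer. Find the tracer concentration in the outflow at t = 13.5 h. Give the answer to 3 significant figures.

0.756 mg/L

Mass balance on the solute (V constant): V dC/dt = Q(C_in − C).
So dC/dt = (C_in − C)/τ with τ = V/Q = 29.0/0.735 = 39.456 h.
This is linear first-order; C(t) = C_in + (C₀ − C_in) e^(−t/τ).
C(13.5) = 2.61 + (0 − 2.61)·e^(−13.5/39.456) = 2.61 + (-2.6100)·0.71024 = 0.75628 mg/L.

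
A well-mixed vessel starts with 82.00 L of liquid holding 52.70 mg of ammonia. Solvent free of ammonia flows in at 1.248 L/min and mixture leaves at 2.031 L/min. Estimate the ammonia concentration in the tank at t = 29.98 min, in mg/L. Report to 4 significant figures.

0.3754 mg/L

Let m(t) be the amount of ammonia. Volume: V(t) = V₀ + (Q_in − Q_out) t = 82.00 − 0.783000 t; V(29.98) = 58.5257 L.
Species balance (pure solvent in): dm/dt = −Q_out · m/V(t).
dm/m = −Q_out dt/(V₀ − 0.783000 t); integrating gives ln(m/m₀) = −(Q_out/(Q_in−Q_out)) ln(V/V₀).
m = m₀ (V₀/V)^(Q_out/(Q_in−Q_out)) = 52.70 × (82.00/58.5257)^(-2.59387) = 21.9732 mg.
C = m/V = 21.9732/58.5257 = 0.375445 mg/L.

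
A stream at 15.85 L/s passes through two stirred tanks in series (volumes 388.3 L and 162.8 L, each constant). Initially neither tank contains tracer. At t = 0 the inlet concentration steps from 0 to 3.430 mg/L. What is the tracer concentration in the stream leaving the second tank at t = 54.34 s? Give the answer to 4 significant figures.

2.800 mg/L

Species balance on tank i: dCᵢ/dt = (Cᵢ₋₁ − Cᵢ)/τᵢ with τᵢ = Vᵢ/Q.
τ₁ = 388.3/15.85 = 24.4984 s; τ₂ = 162.8/15.85 = 10.2713 s.
Solving the cascade with C₁(0)=C₂(0)=0 gives C₂(t) = C_in[1 − (τ₁ e^(−t/τ₁) − τ₂ e^(−t/τ₂))/(τ₁ − τ₂)].
At t = 54.34: e^(−t/τ₁) = 0.108815, e^(−t/τ₂) = 0.00503938.
C₂ = 3.430·[1 − (24.4984·0.108815 − 10.2713·0.00503938)/(14.2271)] = 3.430·0.816263 = 2.79978 mg/L.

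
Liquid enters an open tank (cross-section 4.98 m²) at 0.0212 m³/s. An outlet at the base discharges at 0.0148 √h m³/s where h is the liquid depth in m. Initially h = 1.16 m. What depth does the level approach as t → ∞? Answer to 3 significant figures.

2.05 m

A dh/dt = Q_in − 0.0148 √h. Steady state requires inflow = outflow:
Q_in = 0.0148 √h_ss ⇒ √h_ss = 0.0212/0.0148 = 1.4324.
h_ss = 1.4324² = 2.0519 m. (Since h₀ = 1.16 m < h_ss, the level will rise toward this value.)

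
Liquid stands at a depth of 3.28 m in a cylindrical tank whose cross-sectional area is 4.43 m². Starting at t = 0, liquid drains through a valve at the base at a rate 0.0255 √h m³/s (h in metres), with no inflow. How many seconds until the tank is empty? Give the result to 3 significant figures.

With no inflow, A dh/dt = −0.0255 √h.
This is separable: 2 d(√h)/dt = −0.0255/A, so √h = √h₀ − (0.0255/(2A)) t.
Tank is empty when √h = 0: t_empty = 2A√h₀/0.0255.
t_empty = 2·4.43·√3.28/0.0255 = 8.8600·1.8111/0.0255 = 629.26 s.

629 s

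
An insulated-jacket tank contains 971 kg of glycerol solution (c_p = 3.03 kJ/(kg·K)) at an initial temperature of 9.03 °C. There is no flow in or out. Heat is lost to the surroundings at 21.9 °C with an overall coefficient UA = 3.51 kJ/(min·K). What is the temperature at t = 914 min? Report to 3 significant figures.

17.6 °C

M c_p dT/dt = −UA(T − T_amb).
dT/dt = (T_ss − T)/τ with T_ss = T_amb = 21.900 °C, τ = M c_p/UA = 971·3.03/3.51 = 838.21 min.
Integrating: T(t) = T_ss + (T₀ − T_ss) e^(−t/τ).
T(914) = 21.900 + (-12.870)·0.33608 = 17.575 °C.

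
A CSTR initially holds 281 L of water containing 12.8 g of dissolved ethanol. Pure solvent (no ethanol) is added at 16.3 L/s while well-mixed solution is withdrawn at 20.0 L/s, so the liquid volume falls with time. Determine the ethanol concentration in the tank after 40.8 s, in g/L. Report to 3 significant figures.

Let m(t) be the amount of ethanol. Volume: V(t) = V₀ + (Q_in − Q_out) t = 281 − 3.7000 t; V(40.8) = 130.04 L.
No ethanol enters, so dm/dt = −Q_out · (m/V).
dm/m = −Q_out dt/(V₀ − 3.7000 t); integrating gives ln(m/m₀) = −(Q_out/(Q_in−Q_out)) ln(V/V₀).
m = m₀ (V₀/V)^(Q_out/(Q_in−Q_out)) = 12.8 × (281/130.04)^(-5.4054) = 0.19879 g.
C = m/V = 0.19879/130.04 = 0.0015287 g/L.

0.00153 g/L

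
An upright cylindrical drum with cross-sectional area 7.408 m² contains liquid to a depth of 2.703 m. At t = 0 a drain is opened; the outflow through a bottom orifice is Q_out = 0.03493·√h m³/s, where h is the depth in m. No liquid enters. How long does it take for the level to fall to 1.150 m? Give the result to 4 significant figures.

With no inflow, A dh/dt = −0.03493 √h.
This is separable: 2 d(√h)/dt = −0.03493/A, so √h = √h₀ − (0.03493/(2A)) t.
t = 2A(√h₀ − √h)/0.03493 = 2·7.408·(√2.703 − √1.150)/0.03493
  = 14.8160 × (1.64408 − 1.07238) / 0.03493 = 242.494 s.

242.5 s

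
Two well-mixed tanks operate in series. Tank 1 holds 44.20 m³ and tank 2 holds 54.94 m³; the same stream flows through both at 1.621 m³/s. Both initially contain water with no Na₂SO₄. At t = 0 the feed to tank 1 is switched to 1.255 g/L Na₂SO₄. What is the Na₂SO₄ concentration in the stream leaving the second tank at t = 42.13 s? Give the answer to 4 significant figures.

Time constants: τᵢ = Vᵢ/Q for each well-mixed tank.
τ₁ = 44.20/1.621 = 27.2671 s; τ₂ = 54.94/1.621 = 33.8927 s.
Solving the cascade with C₁(0)=C₂(0)=0 gives C₂(t) = C_in[1 − (τ₁ e^(−t/τ₁) − τ₂ e^(−t/τ₂))/(τ₁ − τ₂)].
At t = 42.13: e^(−t/τ₁) = 0.213294, e^(−t/τ₂) = 0.288505.
C₂ = 1.255·[1 − (27.2671·0.213294 − 33.8927·0.288505)/(-6.62554)] = 1.255·0.401966 = 0.504467 g/L.

0.5045 g/L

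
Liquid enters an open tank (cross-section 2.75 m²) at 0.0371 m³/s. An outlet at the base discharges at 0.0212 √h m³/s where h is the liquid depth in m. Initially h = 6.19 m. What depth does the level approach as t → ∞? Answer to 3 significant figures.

Mass balance (ρ constant): A dh/dt = Q_in − 0.0212 √h. At steady state dh/dt = 0:
Q_in = 0.0212 √h_ss ⇒ √h_ss = 0.0371/0.0212 = 1.7500.
h_ss = 1.7500² = 3.0625 m. (Since h₀ = 6.19 m > h_ss, the level will fall toward this value.)

3.06 m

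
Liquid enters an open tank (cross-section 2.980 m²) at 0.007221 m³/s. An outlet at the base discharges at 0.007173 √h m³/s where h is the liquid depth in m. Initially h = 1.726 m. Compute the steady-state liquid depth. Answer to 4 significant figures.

Unsteady balance on liquid volume: A dh/dt = Q_in − 0.007173 √h. At steady state dh/dt = 0:
Q_in = 0.007173 √h_ss ⇒ √h_ss = 0.007221/0.007173 = 1.00669.
h_ss = 1.00669² = 1.01343 m. (Since h₀ = 1.726 m > h_ss, the level will fall toward this value.)

1.013 m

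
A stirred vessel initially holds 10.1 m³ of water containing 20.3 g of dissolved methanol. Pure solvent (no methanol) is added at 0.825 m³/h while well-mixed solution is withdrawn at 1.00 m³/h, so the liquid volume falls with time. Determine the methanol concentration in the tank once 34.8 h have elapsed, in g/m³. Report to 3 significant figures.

0.0258 g/m³

Total volume: dV/dt = Q_in − Q_out = -0.17500 m³/h, so V(t) = 10.1 − 0.17500 t and V(34.8) = 4.0100 m³.
No methanol enters, so dm/dt = −Q_out · (m/V).
Separate: dm/m = −Q_out dt/V(t) ⇒ ln(m/m₀) = −(Q_out/(Q_in−Q_out)) ln(V/V₀).
m = m₀ (V₀/V)^(Q_out/(Q_in−Q_out)) = 20.3 × (10.1/4.0100)^(-5.7143) = 0.10353 g.
C = m/V = 0.10353/4.0100 = 0.025817 g/m³.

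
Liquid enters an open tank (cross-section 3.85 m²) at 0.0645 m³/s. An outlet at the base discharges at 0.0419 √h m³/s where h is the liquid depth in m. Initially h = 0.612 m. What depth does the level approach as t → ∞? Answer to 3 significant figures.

Level balance: A dh/dt = 0.0645 − 0.0419 √h. Setting dh/dt = 0:
Q_in = 0.0419 √h_ss ⇒ √h_ss = 0.0645/0.0419 = 1.5394.
h_ss = 1.5394² = 2.3697 m. (Since h₀ = 0.612 m < h_ss, the level will rise toward this value.)

2.37 m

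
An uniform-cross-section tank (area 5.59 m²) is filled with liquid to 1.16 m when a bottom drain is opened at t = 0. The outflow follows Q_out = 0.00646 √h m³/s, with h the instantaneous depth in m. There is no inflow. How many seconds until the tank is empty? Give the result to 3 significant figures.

1860 s

A dh/dt = −Q_out = −0.00646 √h.
∫ h^(−1/2) dh = −(0.00646/A) ∫ dt, giving 2√h = 2√h₀ − (0.00646/A) t.
Tank is empty when √h = 0: t_empty = 2A√h₀/0.00646.
t_empty = 2·5.59·√1.16/0.00646 = 11.180·1.0770/0.00646 = 1864.0 s.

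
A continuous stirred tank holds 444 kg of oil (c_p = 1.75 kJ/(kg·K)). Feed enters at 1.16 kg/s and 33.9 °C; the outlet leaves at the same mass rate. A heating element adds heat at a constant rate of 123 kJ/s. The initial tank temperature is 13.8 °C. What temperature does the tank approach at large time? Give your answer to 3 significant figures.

94.5 °C

Energy balance: M c_p dT/dt = ṁ c_p (T_in − T) + 123.
At steady state dT/dt = 0 ⇒ T_ss = T_in + Q̇/(ṁ c_p) = 33.9 + 123/(1.16·1.75) = 94.491 °C.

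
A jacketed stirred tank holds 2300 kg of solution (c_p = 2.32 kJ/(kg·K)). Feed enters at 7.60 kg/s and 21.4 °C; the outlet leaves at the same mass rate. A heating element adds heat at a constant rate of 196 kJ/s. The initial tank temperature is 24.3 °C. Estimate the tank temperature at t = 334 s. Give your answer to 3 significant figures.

Unsteady energy balance on the tank contents: M c_p dT/dt = ṁ c_p (T_in − T) + 196.
τ = M/ṁ = 302.63 s; T_ss = T_in + Q̇/(ṁ c_p) = 21.4 + 196/(7.60·2.32) = 32.516 °C.
Solution: T(t) = T_ss + (T₀ − T_ss) e^(−t/τ).
T(334) = 32.516 + (-8.2162)·e^(−334/302.63) = 32.516 + (-8.2162)·0.33166 = 29.791 °C.

29.8 °C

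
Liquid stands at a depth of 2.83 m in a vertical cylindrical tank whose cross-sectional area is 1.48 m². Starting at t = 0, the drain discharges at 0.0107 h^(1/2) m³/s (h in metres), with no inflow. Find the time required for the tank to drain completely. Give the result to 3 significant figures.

With no inflow, A dh/dt = −0.0107 √h.
This is separable: 2 d(√h)/dt = −0.0107/A, so √h = √h₀ − (0.0107/(2A)) t.
Tank is empty when √h = 0: t_empty = 2A√h₀/0.0107.
t_empty = 2·1.48·√2.83/0.0107 = 2.9600·1.6823/0.0107 = 465.37 s.

465 s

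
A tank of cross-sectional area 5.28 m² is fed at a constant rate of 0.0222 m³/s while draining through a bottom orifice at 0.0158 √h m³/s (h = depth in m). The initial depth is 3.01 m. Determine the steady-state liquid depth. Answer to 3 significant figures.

A dh/dt = Q_in − 0.0158 √h. Steady state requires inflow = outflow:
Q_in = 0.0158 √h_ss ⇒ √h_ss = 0.0222/0.0158 = 1.4051.
h_ss = 1.4051² = 1.9742 m. (Since h₀ = 3.01 m > h_ss, the level will fall toward this value.)

1.97 m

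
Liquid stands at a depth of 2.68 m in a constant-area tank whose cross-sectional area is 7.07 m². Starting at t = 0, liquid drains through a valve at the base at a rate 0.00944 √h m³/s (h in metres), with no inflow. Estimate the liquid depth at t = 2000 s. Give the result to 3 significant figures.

With no inflow, A dh/dt = −0.00944 √h.
Separate and integrate: 2(√h − √h₀) = −(0.00944/A) t.
√h = √2.68 − 0.00944·2000/(2·7.07) = 1.6371 − 1.3352 = 0.30185.
h = 0.30185² = 0.091114 m.

0.0911 m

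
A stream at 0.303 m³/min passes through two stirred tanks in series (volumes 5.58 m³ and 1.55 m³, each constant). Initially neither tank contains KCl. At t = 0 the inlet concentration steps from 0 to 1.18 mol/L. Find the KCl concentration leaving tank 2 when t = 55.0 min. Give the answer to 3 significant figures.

Time constants: τᵢ = Vᵢ/Q for each well-mixed tank.
τ₁ = 5.58/0.303 = 18.416 min; τ₂ = 1.55/0.303 = 5.1155 min.
Solving the cascade with C₁(0)=C₂(0)=0 gives C₂(t) = C_in[1 − (τ₁ e^(−t/τ₁) − τ₂ e^(−t/τ₂))/(τ₁ − τ₂)].
At t = 55.0: e^(−t/τ₁) = 0.050461, e^(−t/τ₂) = 2.1411e-05.
C₂ = 1.18·[1 − (18.416·0.050461 − 5.1155·2.1411e-05)/(13.300)] = 1.18·0.93014 = 1.0976 mol/L.

1.10 mol/L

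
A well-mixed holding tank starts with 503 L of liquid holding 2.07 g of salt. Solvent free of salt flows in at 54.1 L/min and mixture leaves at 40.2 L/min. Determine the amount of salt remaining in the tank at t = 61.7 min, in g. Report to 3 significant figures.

Let m(t) be the amount of salt. Volume: V(t) = V₀ + (Q_in − Q_out) t = 503 + 13.900 t; V(61.7) = 1360.6 L.
Solute balance: dm/dt = 0 − Q_out C = −Q_out m/V(t).
dm/m = −Q_out dt/(V₀ + 13.900 t); integrating gives ln(m/m₀) = −(Q_out/(Q_in−Q_out)) ln(V/V₀).
m = m₀ (V₀/V)^(Q_out/(Q_in−Q_out)) = 2.07 × (503/1360.6)^(2.8921) = 0.11644 g.

0.116 g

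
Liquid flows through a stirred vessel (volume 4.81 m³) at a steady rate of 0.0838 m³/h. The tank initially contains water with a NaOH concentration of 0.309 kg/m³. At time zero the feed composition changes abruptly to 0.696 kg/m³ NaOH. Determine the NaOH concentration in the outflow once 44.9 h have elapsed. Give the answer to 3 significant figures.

0.519 kg/m³

Accumulation = in − out for the solute gives V dC/dt = Q(C_in − C).
Rewrite as dC/dt + C/τ = C_in/τ, τ = V/Q = 57.399 h.
This is linear first-order; C(t) = C_in + (C₀ − C_in) e^(−t/τ).
C(44.9) = 0.696 + (0.309 − 0.696)·e^(−44.9/57.399) = 0.696 + (-0.38700)·0.45738 = 0.51900 kg/m³.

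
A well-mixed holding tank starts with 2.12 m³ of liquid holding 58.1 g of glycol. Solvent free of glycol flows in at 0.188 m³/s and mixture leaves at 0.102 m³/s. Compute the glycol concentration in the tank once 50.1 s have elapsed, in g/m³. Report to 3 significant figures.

Let m(t) be the amount of glycol. Volume: V(t) = V₀ + (Q_in − Q_out) t = 2.12 + 0.086000 t; V(50.1) = 6.4286 m³.
Species balance (pure solvent in): dm/dt = −Q_out · m/V(t).
dm/m = −Q_out dt/(V₀ + 0.086000 t); integrating gives ln(m/m₀) = −(Q_out/(Q_in−Q_out)) ln(V/V₀).
m = m₀ (V₀/V)^(Q_out/(Q_in−Q_out)) = 58.1 × (2.12/6.4286)^(1.1860) = 15.587 g.
C = m/V = 15.587/6.4286 = 2.4246 g/m³.

2.42 g/m³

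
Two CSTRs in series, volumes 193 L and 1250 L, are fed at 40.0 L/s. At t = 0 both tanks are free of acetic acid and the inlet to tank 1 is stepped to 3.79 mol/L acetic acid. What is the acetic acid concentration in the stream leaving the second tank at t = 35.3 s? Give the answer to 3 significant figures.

Species balance on tank i: dCᵢ/dt = (Cᵢ₋₁ − Cᵢ)/τᵢ with τᵢ = Vᵢ/Q.
τ₁ = 193/40.0 = 4.8250 s; τ₂ = 1250/40.0 = 31.250 s.
Solving the cascade with C₁(0)=C₂(0)=0 gives C₂(t) = C_in[1 − (τ₁ e^(−t/τ₁) − τ₂ e^(−t/τ₂))/(τ₁ − τ₂)].
At t = 35.3: e^(−t/τ₁) = 0.00066477, e^(−t/τ₂) = 0.32316.
C₂ = 3.79·[1 − (4.8250·0.00066477 − 31.250·0.32316)/(-26.425)] = 3.79·0.61795 = 2.3420 mol/L.

2.34 mol/L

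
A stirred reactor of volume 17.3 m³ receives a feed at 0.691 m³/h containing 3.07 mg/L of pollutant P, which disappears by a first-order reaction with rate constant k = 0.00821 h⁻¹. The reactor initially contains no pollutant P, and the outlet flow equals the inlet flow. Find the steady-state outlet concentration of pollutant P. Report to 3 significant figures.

V dC/dt = Q(C_in − C) − k V C.
At steady state: 0 = Q C_in − (Q + kV) C_ss, so C_ss = Q C_in/(Q + kV).
C_ss = 0.691·3.07/(0.691 + 0.00821·17.3) = 2.1214/0.83303 = 2.5466 mg/L.

2.55 mg/L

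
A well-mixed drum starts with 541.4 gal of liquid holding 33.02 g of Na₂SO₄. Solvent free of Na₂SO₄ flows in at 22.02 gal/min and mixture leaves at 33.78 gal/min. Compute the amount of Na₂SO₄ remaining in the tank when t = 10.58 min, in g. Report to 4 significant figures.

15.60 g

Let m(t) be the amount of Na₂SO₄. Volume: V(t) = V₀ + (Q_in − Q_out) t = 541.4 − 11.7600 t; V(10.58) = 416.979 gal.
Solute balance: dm/dt = 0 − Q_out C = −Q_out m/V(t).
dm/m = −Q_out dt/(V₀ − 11.7600 t); integrating gives ln(m/m₀) = −(Q_out/(Q_in−Q_out)) ln(V/V₀).
m = m₀ (V₀/V)^(Q_out/(Q_in−Q_out)) = 33.02 × (541.4/416.979)^(-2.87245) = 15.5966 g.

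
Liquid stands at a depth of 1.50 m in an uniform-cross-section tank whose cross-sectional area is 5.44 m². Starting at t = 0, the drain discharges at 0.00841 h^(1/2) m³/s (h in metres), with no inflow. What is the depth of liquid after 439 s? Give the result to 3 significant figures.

With no inflow, A dh/dt = −0.00841 √h.
Separate and integrate: 2(√h − √h₀) = −(0.00841/A) t.
√h = √1.50 − 0.00841·439/(2·5.44) = 1.2247 − 0.33934 = 0.88541.
h = 0.88541² = 0.78395 m.

0.784 m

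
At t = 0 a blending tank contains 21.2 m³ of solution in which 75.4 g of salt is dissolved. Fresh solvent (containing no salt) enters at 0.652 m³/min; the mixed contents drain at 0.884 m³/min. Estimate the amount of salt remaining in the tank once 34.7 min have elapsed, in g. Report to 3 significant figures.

12.2 g

Total volume: dV/dt = Q_in − Q_out = -0.23200 m³/min, so V(t) = 21.2 − 0.23200 t and V(34.7) = 13.150 m³.
Species balance (pure solvent in): dm/dt = −Q_out · m/V(t).
dm/m = −Q_out dt/(V₀ − 0.23200 t); integrating gives ln(m/m₀) = −(Q_out/(Q_in−Q_out)) ln(V/V₀).
m = m₀ (V₀/V)^(Q_out/(Q_in−Q_out)) = 75.4 × (21.2/13.150)^(-3.8103) = 12.218 g.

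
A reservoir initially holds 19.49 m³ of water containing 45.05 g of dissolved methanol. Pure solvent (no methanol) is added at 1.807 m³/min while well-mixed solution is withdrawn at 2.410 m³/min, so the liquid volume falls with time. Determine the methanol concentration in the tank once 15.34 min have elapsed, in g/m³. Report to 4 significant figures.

Total volume: dV/dt = Q_in − Q_out = -0.603000 m³/min, so V(t) = 19.49 − 0.603000 t and V(15.34) = 10.2400 m³.
No methanol enters, so dm/dt = −Q_out · (m/V).
dm/m = −Q_out dt/(V₀ − 0.603000 t); integrating gives ln(m/m₀) = −(Q_out/(Q_in−Q_out)) ln(V/V₀).
m = m₀ (V₀/V)^(Q_out/(Q_in−Q_out)) = 45.05 × (19.49/10.2400)^(-3.99668) = 3.44010 g.
C = m/V = 3.44010/10.2400 = 0.335948 g/m³.

0.3359 g/m³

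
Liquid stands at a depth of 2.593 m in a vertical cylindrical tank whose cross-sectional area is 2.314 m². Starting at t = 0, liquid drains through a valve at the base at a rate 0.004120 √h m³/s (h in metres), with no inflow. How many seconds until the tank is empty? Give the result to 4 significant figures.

1809 s

With no inflow, A dh/dt = −0.004120 √h.
Separate and integrate: 2(√h − √h₀) = −(0.004120/A) t.
Set h = 0: 2√h₀ = (0.004120/A) t_empty ⇒ t_empty = 2A√h₀/0.004120.
t_empty = 2·2.314·√2.593/0.004120 = 4.62800·1.61028/0.004120 = 1808.83 s.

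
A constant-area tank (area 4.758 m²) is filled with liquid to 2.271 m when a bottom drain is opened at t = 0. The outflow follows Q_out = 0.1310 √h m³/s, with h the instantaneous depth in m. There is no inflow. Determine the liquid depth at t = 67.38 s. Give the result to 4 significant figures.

With no inflow, A dh/dt = −0.1310 √h.
Separate and integrate: 2(√h − √h₀) = −(0.1310/A) t.
√h = √2.271 − 0.1310·67.38/(2·4.758) = 1.50698 − 0.927573 = 0.579411.
h = 0.579411² = 0.335717 m.

0.3357 m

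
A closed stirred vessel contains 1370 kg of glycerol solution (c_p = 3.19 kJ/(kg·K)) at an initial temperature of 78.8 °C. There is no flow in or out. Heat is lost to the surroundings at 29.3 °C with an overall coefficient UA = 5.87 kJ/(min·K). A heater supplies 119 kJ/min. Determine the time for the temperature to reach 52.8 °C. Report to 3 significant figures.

1640 min

Energy balance: M c_p dT/dt = −UA(T − T_amb) + Q̇.
τ = M c_p/UA = 744.51 min; T_ss = T_amb + Q̇/UA = 29.3 + 119/5.87 = 49.573 °C.
T(t) = T_ss + (T₀ − T_ss)e^(−t/τ); set T = 52.8:
t = −τ ln[(T − T_ss)/(T₀ − T_ss)] = −744.51 · ln(0.11042) = 1640.5 min.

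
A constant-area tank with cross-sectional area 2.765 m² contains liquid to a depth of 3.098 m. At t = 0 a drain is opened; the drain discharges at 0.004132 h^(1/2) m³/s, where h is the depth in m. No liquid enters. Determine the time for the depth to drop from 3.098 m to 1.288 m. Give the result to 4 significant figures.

A dh/dt = −Q_out = −0.004132 √h.
This is separable: 2 d(√h)/dt = −0.004132/A, so √h = √h₀ − (0.004132/(2A)) t.
t = 2A(√h₀ − √h)/0.004132 = 2·2.765·(√3.098 − √1.288)/0.004132
  = 5.53000 × (1.76011 − 1.13490) / 0.004132 = 836.744 s.

836.7 s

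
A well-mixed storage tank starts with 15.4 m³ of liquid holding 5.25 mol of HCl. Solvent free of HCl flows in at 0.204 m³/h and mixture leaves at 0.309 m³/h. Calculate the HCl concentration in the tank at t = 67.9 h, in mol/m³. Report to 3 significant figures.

0.102 mol/m³

Let m(t) be the amount of HCl. Volume: V(t) = V₀ + (Q_in − Q_out) t = 15.4 − 0.10500 t; V(67.9) = 8.2705 m³.
Solute balance: dm/dt = 0 − Q_out C = −Q_out m/V(t).
Separate: dm/m = −Q_out dt/V(t) ⇒ ln(m/m₀) = −(Q_out/(Q_in−Q_out)) ln(V/V₀).
m = m₀ (V₀/V)^(Q_out/(Q_in−Q_out)) = 5.25 × (15.4/8.2705)^(-2.9429) = 0.84260 mol.
C = m/V = 0.84260/8.2705 = 0.10188 mol/m³.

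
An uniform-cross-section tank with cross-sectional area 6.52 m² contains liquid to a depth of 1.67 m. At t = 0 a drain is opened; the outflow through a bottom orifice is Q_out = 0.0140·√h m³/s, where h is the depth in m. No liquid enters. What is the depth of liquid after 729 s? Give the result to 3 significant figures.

0.260 m

Volume balance on the tank: A dh/dt = −0.0140 √h.
∫ h^(−1/2) dh = −(0.0140/A) ∫ dt, giving 2√h = 2√h₀ − (0.0140/A) t.
√h = √1.67 − 0.0140·729/(2·6.52) = 1.2923 − 0.78267 = 0.50962.
h = 0.50962² = 0.25971 m.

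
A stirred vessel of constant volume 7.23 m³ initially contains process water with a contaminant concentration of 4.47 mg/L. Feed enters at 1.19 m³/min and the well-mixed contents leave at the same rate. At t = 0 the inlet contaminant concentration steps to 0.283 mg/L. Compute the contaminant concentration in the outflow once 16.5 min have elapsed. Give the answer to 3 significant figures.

Accumulation = in − out for the solute gives V dC/dt = Q(C_in − C).
So dC/dt = (C_in − C)/τ with τ = V/Q = 7.23/1.19 = 6.0756 min.
Solution: C(t) = C_in + (C₀ − C_in) e^(−t/τ).
C(16.5) = 0.283 + (4.47 − 0.283)·e^(−16.5/6.0756) = 0.283 + (4.1870)·0.066154 = 0.55999 mg/L.

0.560 mg/L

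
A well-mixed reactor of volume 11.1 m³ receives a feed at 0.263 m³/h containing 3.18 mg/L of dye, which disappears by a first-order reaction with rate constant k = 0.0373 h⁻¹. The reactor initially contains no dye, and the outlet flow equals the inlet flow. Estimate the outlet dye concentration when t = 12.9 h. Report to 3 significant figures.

0.673 mg/L

V dC/dt = Q(C_in − C) − k V C.
This is linear with rate a = Q/V + k = 0.060994 h⁻¹.
C_ss = Q C_in/(Q + kV) = 1.2353 mg/L; C(t) = C_ss + (C₀ − C_ss) e^(−a t).
C(12.9) = 1.2353 + (-1.2353)·e^(−0.060994·12.9) = 1.2353 + (-1.2353)·0.45529 = 0.67288 mg/L.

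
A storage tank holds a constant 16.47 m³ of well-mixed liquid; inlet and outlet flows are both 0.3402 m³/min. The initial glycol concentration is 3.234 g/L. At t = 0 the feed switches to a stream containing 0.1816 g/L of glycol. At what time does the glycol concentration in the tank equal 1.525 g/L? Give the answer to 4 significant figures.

Species balance: V dC/dt = Q(C_in − C) ⇒ τ = V/Q = 48.4127 min.
C(t) = C_in + (C₀ − C_in) e^(−t/τ). Set C = 1.525 and solve for t:
e^(−t/τ) = (C − C_in)/(C₀ − C_in) = (1.525 − 0.1816)/(3.234 − 0.1816) = 0.440113
t = −τ ln(…) = 48.4127 × 0.820724 = 39.7335 min.

39.73 min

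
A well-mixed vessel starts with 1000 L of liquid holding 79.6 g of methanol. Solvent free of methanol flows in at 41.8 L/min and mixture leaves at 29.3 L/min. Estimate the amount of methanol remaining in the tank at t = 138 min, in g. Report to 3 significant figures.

Let m(t) be the amount of methanol. Volume: V(t) = V₀ + (Q_in − Q_out) t = 1000 + 12.500 t; V(138) = 2725.0 L.
Solute balance: dm/dt = 0 − Q_out C = −Q_out m/V(t).
Separate: dm/m = −Q_out dt/V(t) ⇒ ln(m/m₀) = −(Q_out/(Q_in−Q_out)) ln(V/V₀).
m = m₀ (V₀/V)^(Q_out/(Q_in−Q_out)) = 79.6 × (1000/2725.0)^(2.3440) = 7.5930 g.

7.59 g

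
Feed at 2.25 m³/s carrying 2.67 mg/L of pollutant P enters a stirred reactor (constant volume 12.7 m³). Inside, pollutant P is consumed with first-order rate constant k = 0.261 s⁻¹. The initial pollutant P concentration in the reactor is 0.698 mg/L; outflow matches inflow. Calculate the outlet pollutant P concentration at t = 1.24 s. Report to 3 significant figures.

Species balance: V dC/dt = Q C_in − Q C − k V C.
This is linear with rate a = Q/V + k = 0.43817 s⁻¹.
C_ss = Q C_in/(Q + kV) = 1.0796 mg/L; C(t) = C_ss + (C₀ − C_ss) e^(−a t).
C(1.24) = 1.0796 + (-0.38157)·e^(−0.43817·1.24) = 1.0796 + (-0.38157)·0.58081 = 0.85795 mg/L.

0.858 mg/L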